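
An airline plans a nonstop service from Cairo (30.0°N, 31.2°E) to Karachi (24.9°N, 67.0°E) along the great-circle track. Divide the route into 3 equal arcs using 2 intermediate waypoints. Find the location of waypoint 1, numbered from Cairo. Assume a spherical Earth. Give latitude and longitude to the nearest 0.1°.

≈ 29.4°N, 43.5°E

Write both endpoints as unit vectors p₁, p₂ with components (cos φ cos λ, cos φ sin λ, sin φ).
The central angle between the endpoints is δ = arccos(p₁·p₂) ≈ 0.559 rad (32.0°).
Interpolate at f = 1/3 with slerp weights a = sin((1−f)δ)/sin δ ≈ 0.687, b = sin(fδ)/sin δ ≈ 0.349.
p = a·p₁ + b·p₂ ≈ (0.632, 0.600, 0.490); φ = arcsin(p_z) ≈ 29.36°, λ = atan2(p_y, p_x) ≈ 43.48°.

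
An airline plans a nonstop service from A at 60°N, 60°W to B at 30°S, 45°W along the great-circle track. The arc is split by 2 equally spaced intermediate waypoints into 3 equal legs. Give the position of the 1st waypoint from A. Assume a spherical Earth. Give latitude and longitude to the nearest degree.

Convert each endpoint to a unit vector on the sphere (x = cos φ cos λ, y = cos φ sin λ, z = sin φ).
The central angle between the endpoints is δ = arccos(p₁·p₂) ≈ 1.586 rad (90.8°).
Interpolate at f = 1/3 with slerp weights a = sin((1−f)δ)/sin δ ≈ 0.871, b = sin(fδ)/sin δ ≈ 0.504.
p = a·p₁ + b·p₂ ≈ (0.527, -0.686, 0.502); φ = arcsin(p_z) ≈ 30.14°, λ = atan2(p_y, p_x) ≈ -52.49°.

≈ 30°N, 52°W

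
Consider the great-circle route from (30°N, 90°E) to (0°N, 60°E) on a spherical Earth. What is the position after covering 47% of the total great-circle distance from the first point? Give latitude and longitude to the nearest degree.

≈ (16°N, 75°E)

Convert each endpoint to a unit vector on the sphere (x = cos φ cos λ, y = cos φ sin λ, z = sin φ).
The central angle between the endpoints is δ = arccos(p₁·p₂) ≈ 0.723 rad (41.4°).
Interpolate at f = 0.47 with slerp weights a = sin((1−f)δ)/sin δ ≈ 0.565, b = sin(fδ)/sin δ ≈ 0.504.
p = a·p₁ + b·p₂ ≈ (0.252, 0.926, 0.283); φ = arcsin(p_z) ≈ 16.41°, λ = atan2(p_y, p_x) ≈ 74.78°.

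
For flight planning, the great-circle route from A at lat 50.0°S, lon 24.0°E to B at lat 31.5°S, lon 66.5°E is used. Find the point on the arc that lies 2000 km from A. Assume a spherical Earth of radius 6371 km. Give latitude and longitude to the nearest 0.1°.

From cos δ = sin φ₁ sin φ₂ + cos φ₁ cos φ₂ cos Δλ, the central angle is δ ≈ 0.636 rad (36.5°). The total great-circle distance is δ·R ≈ 0.636 × 6371 ≈ 4053 km, so the target fraction is f = 2000/4053 ≈ 0.493.
Interpolate at f ≈ 0.493 with slerp weights a = sin((1−f)δ)/sin δ ≈ 0.533, b = sin(fδ)/sin δ ≈ 0.520.
p = a·p₁ + b·p₂ ≈ (0.490, 0.546, -0.680); φ = arcsin(p_z) ≈ -42.84°, λ = atan2(p_y, p_x) ≈ 48.10°.

≈ lat 42.8°S, lon 48.1°E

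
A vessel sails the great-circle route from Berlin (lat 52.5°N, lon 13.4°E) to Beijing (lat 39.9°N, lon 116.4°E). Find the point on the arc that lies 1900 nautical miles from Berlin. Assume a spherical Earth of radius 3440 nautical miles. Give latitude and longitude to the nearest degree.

≈ lat 59°N, lon 70°E

The haversine formula gives a central angle δ ≈ 1.155 rad (66.2°) between the endpoints. The total great-circle distance is δ·R ≈ 1.155 × 3440 ≈ 3973 nmi, so the target fraction is f = 1900/3973 ≈ 0.478.
Interpolate at f ≈ 0.478 with slerp weights a = sin((1−f)δ)/sin δ ≈ 0.620, b = sin(fδ)/sin δ ≈ 0.574.
p = a·p₁ + b·p₂ ≈ (0.171, 0.482, 0.860); φ = arcsin(p_z) ≈ 59.26°, λ = atan2(p_y, p_x) ≈ 70.41°.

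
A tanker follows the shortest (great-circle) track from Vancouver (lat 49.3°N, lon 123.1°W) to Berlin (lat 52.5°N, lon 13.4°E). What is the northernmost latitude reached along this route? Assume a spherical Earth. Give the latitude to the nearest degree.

The great circle lies in the plane with unit normal n̂ = (p₁ × p₂)/|p₁ × p₂|.
Here n̂_z ≈ +0.288; the vertex latitude is φ_max = arccos|n̂_z| ≈ 73.3°.
Check via Clairaut: cos φ_max = |cos φ₁| · sin C = cos(49.3°)·sin(26.2°) ≈ 0.288, again giving ≈ 73.3°.

≈ 73°N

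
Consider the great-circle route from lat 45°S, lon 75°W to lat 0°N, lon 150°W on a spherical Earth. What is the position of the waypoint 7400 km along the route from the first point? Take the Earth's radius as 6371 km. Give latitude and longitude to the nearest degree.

Write both endpoints as unit vectors p₁, p₂ with components (cos φ cos λ, cos φ sin λ, sin φ).
The central angle between the endpoints is δ = arccos(p₁·p₂) ≈ 1.387 rad (79.5°). The total great-circle distance is δ·R ≈ 1.387 × 6371 ≈ 8835 km, so the target fraction is f = 7400/8835 ≈ 0.838.
Interpolate at f ≈ 0.838 with slerp weights a = sin((1−f)δ)/sin δ ≈ 0.227, b = sin(fδ)/sin δ ≈ 0.933.
p = a·p₁ + b·p₂ ≈ (-0.767, -0.622, -0.161); φ = arcsin(p_z) ≈ -9.24°, λ = atan2(p_y, p_x) ≈ -140.96°.

≈ lat 9°S, lon 141°W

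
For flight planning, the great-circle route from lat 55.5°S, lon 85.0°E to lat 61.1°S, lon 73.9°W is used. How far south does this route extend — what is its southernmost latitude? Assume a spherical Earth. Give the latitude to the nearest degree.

≈ 84°S

The great circle lies in the plane with unit normal n̂ = (p₁ × p₂)/|p₁ × p₂|.
Here n̂_z ≈ -0.111; the vertex latitude is φ_max = arccos|n̂_z| ≈ 83.6°.
Check via Clairaut: cos φ_max = |cos φ₁| · sin C = cos(55.5°)·sin(168.7°) ≈ 0.111, again giving ≈ 83.6°.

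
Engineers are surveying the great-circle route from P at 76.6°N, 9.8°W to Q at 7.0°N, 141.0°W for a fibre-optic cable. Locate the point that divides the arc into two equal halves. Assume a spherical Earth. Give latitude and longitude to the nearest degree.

Write both endpoints as unit vectors p₁, p₂ with components (cos φ cos λ, cos φ sin λ, sin φ).
The central angle between the endpoints is δ = arccos(p₁·p₂) ≈ 1.604 rad (91.9°).
Interpolate at f = 1/2 with slerp weights a = sin((1−f)δ)/sin δ ≈ 0.719, b = sin(fδ)/sin δ ≈ 0.719.
p = a·p₁ + b·p₂ ≈ (-0.390, -0.478, 0.787); φ = arcsin(p_z) ≈ 51.92°, λ = atan2(p_y, p_x) ≈ -129.27°.

≈ 52°N, 129°W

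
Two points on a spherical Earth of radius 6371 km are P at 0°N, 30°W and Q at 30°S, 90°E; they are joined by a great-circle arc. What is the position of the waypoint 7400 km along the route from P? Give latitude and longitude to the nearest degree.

≈ 31°S, 32°E

From cos δ = sin φ₁ sin φ₂ + cos φ₁ cos φ₂ cos Δλ, the central angle is δ ≈ 2.019 rad (115.7°). The total great-circle distance is δ·R ≈ 2.019 × 6371 ≈ 12861 km, so the target fraction is f = 7400/12861 ≈ 0.575.
Interpolate at f ≈ 0.575 with slerp weights a = sin((1−f)δ)/sin δ ≈ 0.839, b = sin(fδ)/sin δ ≈ 1.018.
p = a·p₁ + b·p₂ ≈ (0.726, 0.462, -0.509); φ = arcsin(p_z) ≈ -30.59°, λ = atan2(p_y, p_x) ≈ 32.47°.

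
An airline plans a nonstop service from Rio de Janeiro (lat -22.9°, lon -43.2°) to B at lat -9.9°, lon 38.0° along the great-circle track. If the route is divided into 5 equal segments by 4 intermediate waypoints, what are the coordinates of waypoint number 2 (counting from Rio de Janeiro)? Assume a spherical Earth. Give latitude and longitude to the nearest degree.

≈ lat -22°, lon -9°

From cos δ = sin φ₁ sin φ₂ + cos φ₁ cos φ₂ cos Δλ, the central angle is δ ≈ 1.364 rad (78.1°).
Interpolate at f = 2/5 with slerp weights a = sin((1−f)δ)/sin δ ≈ 0.746, b = sin(fδ)/sin δ ≈ 0.530.
p = a·p₁ + b·p₂ ≈ (0.912, -0.149, -0.381); φ = arcsin(p_z) ≈ -22.42°, λ = atan2(p_y, p_x) ≈ -9.26°.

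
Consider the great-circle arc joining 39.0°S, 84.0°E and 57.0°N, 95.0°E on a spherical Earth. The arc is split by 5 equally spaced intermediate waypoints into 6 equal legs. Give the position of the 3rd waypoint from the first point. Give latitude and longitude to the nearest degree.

≈ 9°N, 89°E

Write both endpoints as unit vectors p₁, p₂ with components (cos φ cos λ, cos φ sin λ, sin φ).
The central angle between the endpoints is δ = arccos(p₁·p₂) ≈ 1.683 rad (96.4°).
Interpolate at f = 3/6 with slerp weights a = sin((1−f)δ)/sin δ ≈ 0.751, b = sin(fδ)/sin δ ≈ 0.751.
p = a·p₁ + b·p₂ ≈ (0.025, 0.987, 0.157); φ = arcsin(p_z) ≈ 9.04°, λ = atan2(p_y, p_x) ≈ 88.53°.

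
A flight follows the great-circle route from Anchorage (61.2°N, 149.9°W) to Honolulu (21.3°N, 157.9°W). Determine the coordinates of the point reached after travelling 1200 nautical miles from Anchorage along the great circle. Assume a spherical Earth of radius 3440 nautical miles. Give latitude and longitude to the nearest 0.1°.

The haversine formula gives a central angle δ ≈ 0.703 rad (40.3°) between the endpoints. The total great-circle distance is δ·R ≈ 0.703 × 3440 ≈ 2419 nmi, so the target fraction is f = 1200/2419 ≈ 0.496.
Interpolate at f ≈ 0.496 with slerp weights a = sin((1−f)δ)/sin δ ≈ 0.537, b = sin(fδ)/sin δ ≈ 0.529.
p = a·p₁ + b·p₂ ≈ (-0.680, -0.315, 0.662); φ = arcsin(p_z) ≈ 41.47°, λ = atan2(p_y, p_x) ≈ -155.15°.

≈ 41.5°N, 155.1°W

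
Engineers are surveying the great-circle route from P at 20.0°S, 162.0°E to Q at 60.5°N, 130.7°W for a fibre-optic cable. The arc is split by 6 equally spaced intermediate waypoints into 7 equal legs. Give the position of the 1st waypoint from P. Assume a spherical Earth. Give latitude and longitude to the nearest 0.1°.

Convert each endpoint to a unit vector on the sphere (x = cos φ cos λ, y = cos φ sin λ, z = sin φ).
The central angle between the endpoints is δ = arccos(p₁·p₂) ≈ 1.690 rad (96.8°).
Interpolate at f = 1/7 with slerp weights a = sin((1−f)δ)/sin δ ≈ 1.000, b = sin(fδ)/sin δ ≈ 0.241.
p = a·p₁ + b·p₂ ≈ (-0.971, 0.200, -0.132); φ = arcsin(p_z) ≈ -7.60°, λ = atan2(p_y, p_x) ≈ 168.34°.

≈ 7.6°S, 168.3°E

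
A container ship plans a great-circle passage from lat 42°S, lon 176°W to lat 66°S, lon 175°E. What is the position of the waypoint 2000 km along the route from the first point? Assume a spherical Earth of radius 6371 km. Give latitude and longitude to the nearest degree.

≈ lat 60°S, lon 179°E

Write both endpoints as unit vectors p₁, p₂ with components (cos φ cos λ, cos φ sin λ, sin φ).
The central angle between the endpoints is δ = arccos(p₁·p₂) ≈ 0.428 rad (24.5°). The total great-circle distance is δ·R ≈ 0.428 × 6371 ≈ 2726 km, so the target fraction is f = 2000/2726 ≈ 0.734.
Interpolate at f ≈ 0.734 with slerp weights a = sin((1−f)δ)/sin δ ≈ 0.274, b = sin(fδ)/sin δ ≈ 0.744.
p = a·p₁ + b·p₂ ≈ (-0.505, 0.012, -0.863); φ = arcsin(p_z) ≈ -59.68°, λ = atan2(p_y, p_x) ≈ 178.62°.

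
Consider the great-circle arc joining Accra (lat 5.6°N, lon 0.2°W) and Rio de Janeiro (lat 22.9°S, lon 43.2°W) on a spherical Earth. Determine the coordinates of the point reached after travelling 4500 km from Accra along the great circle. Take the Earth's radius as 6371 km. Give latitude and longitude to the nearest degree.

Write both endpoints as unit vectors p₁, p₂ with components (cos φ cos λ, cos φ sin λ, sin φ).
The central angle between the endpoints is δ = arccos(p₁·p₂) ≈ 0.886 rad (50.8°). The total great-circle distance is δ·R ≈ 0.886 × 6371 ≈ 5645 km, so the target fraction is f = 4500/5645 ≈ 0.797.
Interpolate at f ≈ 0.797 with slerp weights a = sin((1−f)δ)/sin δ ≈ 0.231, b = sin(fδ)/sin δ ≈ 0.838.
p = a·p₁ + b·p₂ ≈ (0.792, -0.529, -0.304); φ = arcsin(p_z) ≈ -17.67°, λ = atan2(p_y, p_x) ≈ -33.74°.

≈ lat 18°S, lon 34°W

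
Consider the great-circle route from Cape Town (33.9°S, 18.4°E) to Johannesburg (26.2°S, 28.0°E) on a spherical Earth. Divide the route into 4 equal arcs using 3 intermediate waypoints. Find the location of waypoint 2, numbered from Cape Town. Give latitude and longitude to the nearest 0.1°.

≈ 30.1°S, 23.4°E

The haversine formula gives a central angle δ ≈ 0.198 rad (11.3°) between the endpoints.
Interpolate at f = 2/4 with slerp weights a = sin((1−f)δ)/sin δ ≈ 0.502, b = sin(fδ)/sin δ ≈ 0.502.
p = a·p₁ + b·p₂ ≈ (0.794, 0.343, -0.502); φ = arcsin(p_z) ≈ -30.14°, λ = atan2(p_y, p_x) ≈ 23.39°.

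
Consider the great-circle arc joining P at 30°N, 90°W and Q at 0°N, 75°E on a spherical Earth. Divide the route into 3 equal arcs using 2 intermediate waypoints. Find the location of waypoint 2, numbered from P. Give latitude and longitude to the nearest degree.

≈ 43°N, 50°E

Convert each endpoint to a unit vector on the sphere (x = cos φ cos λ, y = cos φ sin λ, z = sin φ).
The central angle between the endpoints is δ = arccos(p₁·p₂) ≈ 2.562 rad (146.8°).
Interpolate at f = 2/3 with slerp weights a = sin((1−f)δ)/sin δ ≈ 1.376, b = sin(fδ)/sin δ ≈ 1.808.
p = a·p₁ + b·p₂ ≈ (0.468, 0.555, 0.688); φ = arcsin(p_z) ≈ 43.46°, λ = atan2(p_y, p_x) ≈ 49.86°.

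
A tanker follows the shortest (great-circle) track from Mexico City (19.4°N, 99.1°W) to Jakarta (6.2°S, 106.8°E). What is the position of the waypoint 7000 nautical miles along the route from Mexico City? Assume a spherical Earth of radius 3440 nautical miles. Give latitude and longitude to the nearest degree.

≈ (11°N, 137°E)

Convert each endpoint to a unit vector on the sphere (x = cos φ cos λ, y = cos φ sin λ, z = sin φ).
The central angle between the endpoints is δ = arccos(p₁·p₂) ≈ 2.645 rad (151.6°). The total great-circle distance is δ·R ≈ 2.645 × 3440 ≈ 9100 nmi, so the target fraction is f = 7000/9100 ≈ 0.769.
Interpolate at f ≈ 0.769 with slerp weights a = sin((1−f)δ)/sin δ ≈ 1.204, b = sin(fδ)/sin δ ≈ 1.878.
p = a·p₁ + b·p₂ ≈ (-0.719, 0.666, 0.197); φ = arcsin(p_z) ≈ 11.37°, λ = atan2(p_y, p_x) ≈ 137.20°.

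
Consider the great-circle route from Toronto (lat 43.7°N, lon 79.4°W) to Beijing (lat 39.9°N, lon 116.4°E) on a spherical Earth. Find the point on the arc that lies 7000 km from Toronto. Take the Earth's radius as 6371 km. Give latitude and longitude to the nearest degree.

≈ lat 71°N, lon 135°E

Convert each endpoint to a unit vector on the sphere (x = cos φ cos λ, y = cos φ sin λ, z = sin φ).
The central angle between the endpoints is δ = arccos(p₁·p₂) ≈ 1.661 rad (95.2°). The total great-circle distance is δ·R ≈ 1.661 × 6371 ≈ 10585 km, so the target fraction is f = 7000/10585 ≈ 0.661.
Interpolate at f ≈ 0.661 with slerp weights a = sin((1−f)δ)/sin δ ≈ 0.536, b = sin(fδ)/sin δ ≈ 0.894.
p = a·p₁ + b·p₂ ≈ (-0.234, 0.234, 0.944); φ = arcsin(p_z) ≈ 70.69°, λ = atan2(p_y, p_x) ≈ 134.99°.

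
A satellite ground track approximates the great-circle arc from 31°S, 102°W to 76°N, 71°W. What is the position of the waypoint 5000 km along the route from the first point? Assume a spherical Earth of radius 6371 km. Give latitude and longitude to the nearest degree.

≈ 14°N, 97°W

From cos δ = sin φ₁ sin φ₂ + cos φ₁ cos φ₂ cos Δλ, the central angle is δ ≈ 1.899 rad (108.8°). The total great-circle distance is δ·R ≈ 1.899 × 6371 ≈ 12096 km, so the target fraction is f = 5000/12096 ≈ 0.413.
Interpolate at f ≈ 0.413 with slerp weights a = sin((1−f)δ)/sin δ ≈ 0.948, b = sin(fδ)/sin δ ≈ 0.746.
p = a·p₁ + b·p₂ ≈ (-0.110, -0.965, 0.236); φ = arcsin(p_z) ≈ 13.66°, λ = atan2(p_y, p_x) ≈ -96.51°.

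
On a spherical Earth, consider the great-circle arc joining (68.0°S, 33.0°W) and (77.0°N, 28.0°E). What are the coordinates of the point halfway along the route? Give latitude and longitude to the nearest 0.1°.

≈ (5.2°N, 10.9°W)

Write both endpoints as unit vectors p₁, p₂ with components (cos φ cos λ, cos φ sin λ, sin φ).
The central angle between the endpoints is δ = arccos(p₁·p₂) ≈ 2.611 rad (149.6°).
Interpolate at f = 1/2 with slerp weights a = sin((1−f)δ)/sin δ ≈ 1.907, b = sin(fδ)/sin δ ≈ 1.907.
p = a·p₁ + b·p₂ ≈ (0.978, -0.188, 0.090); φ = arcsin(p_z) ≈ 5.16°, λ = atan2(p_y, p_x) ≈ -10.86°.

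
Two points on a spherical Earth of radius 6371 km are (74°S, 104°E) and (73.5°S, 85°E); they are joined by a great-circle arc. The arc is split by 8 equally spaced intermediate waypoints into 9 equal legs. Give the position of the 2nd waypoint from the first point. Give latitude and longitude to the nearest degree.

Write both endpoints as unit vectors p₁, p₂ with components (cos φ cos λ, cos φ sin λ, sin φ).
The central angle between the endpoints is δ = arccos(p₁·p₂) ≈ 0.093 rad (5.3°).
Interpolate at f = 2/9 with slerp weights a = sin((1−f)δ)/sin δ ≈ 0.778, b = sin(fδ)/sin δ ≈ 0.223.
p = a·p₁ + b·p₂ ≈ (-0.046, 0.271, -0.961); φ = arcsin(p_z) ≈ -74.04°, λ = atan2(p_y, p_x) ≈ 99.71°.

≈ (74°S, 100°E)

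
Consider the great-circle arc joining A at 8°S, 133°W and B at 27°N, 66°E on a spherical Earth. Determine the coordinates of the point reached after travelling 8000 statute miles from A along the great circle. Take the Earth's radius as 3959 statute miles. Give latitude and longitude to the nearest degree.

Convert each endpoint to a unit vector on the sphere (x = cos φ cos λ, y = cos φ sin λ, z = sin φ).
The central angle between the endpoints is δ = arccos(p₁·p₂) ≈ 2.685 rad (153.8°). The total great-circle distance is δ·R ≈ 2.685 × 3959 ≈ 10629 mi, so the target fraction is f = 8000/10629 ≈ 0.753.
Interpolate at f ≈ 0.753 with slerp weights a = sin((1−f)δ)/sin δ ≈ 1.397, b = sin(fδ)/sin δ ≈ 2.041.
p = a·p₁ + b·p₂ ≈ (-0.204, 0.650, 0.732); φ = arcsin(p_z) ≈ 47.08°, λ = atan2(p_y, p_x) ≈ 107.41°.

≈ 47°N, 107°E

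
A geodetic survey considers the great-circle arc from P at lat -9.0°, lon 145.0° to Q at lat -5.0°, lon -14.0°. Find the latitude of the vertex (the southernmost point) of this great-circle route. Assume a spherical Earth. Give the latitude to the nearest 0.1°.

The great circle lies in the plane with unit normal n̂ = (p₁ × p₂)/|p₁ × p₂|.
Here n̂_z ≈ -0.829; the vertex latitude is φ_max = arccos|n̂_z| ≈ 34.0°.

≈ -34.0°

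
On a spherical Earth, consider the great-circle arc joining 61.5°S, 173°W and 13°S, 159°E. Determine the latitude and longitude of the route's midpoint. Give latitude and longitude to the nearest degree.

≈ 38°S, 168°E

Write both endpoints as unit vectors p₁, p₂ with components (cos φ cos λ, cos φ sin λ, sin φ).
The central angle between the endpoints is δ = arccos(p₁·p₂) ≈ 0.917 rad (52.5°).
Interpolate at f = 1/2 with slerp weights a = sin((1−f)δ)/sin δ ≈ 0.558, b = sin(fδ)/sin δ ≈ 0.558.
p = a·p₁ + b·p₂ ≈ (-0.771, 0.162, -0.615); φ = arcsin(p_z) ≈ -37.98°, λ = atan2(p_y, p_x) ≈ 168.12°.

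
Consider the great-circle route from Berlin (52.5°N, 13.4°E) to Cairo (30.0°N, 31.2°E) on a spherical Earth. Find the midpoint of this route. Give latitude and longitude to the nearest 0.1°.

≈ (41.6°N, 23.9°E)

From cos δ = sin φ₁ sin φ₂ + cos φ₁ cos φ₂ cos Δλ, the central angle is δ ≈ 0.454 rad (26.0°).
Interpolate at f = 1/2 with slerp weights a = sin((1−f)δ)/sin δ ≈ 0.513, b = sin(fδ)/sin δ ≈ 0.513.
p = a·p₁ + b·p₂ ≈ (0.684, 0.303, 0.664); φ = arcsin(p_z) ≈ 41.58°, λ = atan2(p_y, p_x) ≈ 23.86°.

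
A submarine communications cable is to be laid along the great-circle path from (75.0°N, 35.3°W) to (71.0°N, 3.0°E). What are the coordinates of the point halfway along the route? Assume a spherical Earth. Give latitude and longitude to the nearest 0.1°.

≈ (73.9°N, 13.9°W)

The haversine formula gives a central angle δ ≈ 0.203 rad (11.6°) between the endpoints.
Interpolate at f = 1/2 with slerp weights a = sin((1−f)δ)/sin δ ≈ 0.503, b = sin(fδ)/sin δ ≈ 0.503.
p = a·p₁ + b·p₂ ≈ (0.270, -0.067, 0.961); φ = arcsin(p_z) ≈ 73.88°, λ = atan2(p_y, p_x) ≈ -13.88°.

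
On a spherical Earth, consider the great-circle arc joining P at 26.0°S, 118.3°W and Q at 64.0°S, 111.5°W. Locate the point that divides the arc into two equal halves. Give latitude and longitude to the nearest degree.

Write both endpoints as unit vectors p₁, p₂ with components (cos φ cos λ, cos φ sin λ, sin φ).
The central angle between the endpoints is δ = arccos(p₁·p₂) ≈ 0.668 rad (38.3°).
Interpolate at f = 1/2 with slerp weights a = sin((1−f)δ)/sin δ ≈ 0.529, b = sin(fδ)/sin δ ≈ 0.529.
p = a·p₁ + b·p₂ ≈ (-0.311, -0.635, -0.708); φ = arcsin(p_z) ≈ -45.04°, λ = atan2(p_y, p_x) ≈ -116.07°.

≈ 45°S, 116°W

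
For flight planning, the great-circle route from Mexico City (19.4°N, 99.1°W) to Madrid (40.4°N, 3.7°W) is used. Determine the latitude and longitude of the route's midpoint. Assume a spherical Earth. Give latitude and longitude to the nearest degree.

≈ 40°N, 58°W

Convert each endpoint to a unit vector on the sphere (x = cos φ cos λ, y = cos φ sin λ, z = sin φ).
The central angle between the endpoints is δ = arccos(p₁·p₂) ≈ 1.423 rad (81.5°).
Interpolate at f = 1/2 with slerp weights a = sin((1−f)δ)/sin δ ≈ 0.660, b = sin(fδ)/sin δ ≈ 0.660.
p = a·p₁ + b·p₂ ≈ (0.403, -0.647, 0.647); φ = arcsin(p_z) ≈ 40.32°, λ = atan2(p_y, p_x) ≈ -58.08°.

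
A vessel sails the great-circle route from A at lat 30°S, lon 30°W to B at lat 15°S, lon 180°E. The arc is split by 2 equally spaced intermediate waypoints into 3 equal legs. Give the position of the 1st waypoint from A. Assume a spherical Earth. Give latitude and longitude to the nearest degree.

Write both endpoints as unit vectors p₁, p₂ with components (cos φ cos λ, cos φ sin λ, sin φ).
The central angle between the endpoints is δ = arccos(p₁·p₂) ≈ 2.208 rad (126.5°).
Interpolate at f = 1/3 with slerp weights a = sin((1−f)δ)/sin δ ≈ 1.238, b = sin(fδ)/sin δ ≈ 0.835.
p = a·p₁ + b·p₂ ≈ (0.122, -0.536, -0.835); φ = arcsin(p_z) ≈ -56.65°, λ = atan2(p_y, p_x) ≈ -77.20°.

≈ lat 57°S, lon 77°W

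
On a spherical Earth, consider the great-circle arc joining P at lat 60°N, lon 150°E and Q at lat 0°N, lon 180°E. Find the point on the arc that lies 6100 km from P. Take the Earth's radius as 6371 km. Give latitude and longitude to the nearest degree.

≈ lat 9°N, lon 177°E

Convert each endpoint to a unit vector on the sphere (x = cos φ cos λ, y = cos φ sin λ, z = sin φ).
The central angle between the endpoints is δ = arccos(p₁·p₂) ≈ 1.123 rad (64.3°). The total great-circle distance is δ·R ≈ 1.123 × 6371 ≈ 7154 km, so the target fraction is f = 6100/7154 ≈ 0.853.
Interpolate at f ≈ 0.853 with slerp weights a = sin((1−f)δ)/sin δ ≈ 0.183, b = sin(fδ)/sin δ ≈ 0.907.
p = a·p₁ + b·p₂ ≈ (-0.986, 0.046, 0.158); φ = arcsin(p_z) ≈ 9.11°, λ = atan2(p_y, p_x) ≈ 177.35°.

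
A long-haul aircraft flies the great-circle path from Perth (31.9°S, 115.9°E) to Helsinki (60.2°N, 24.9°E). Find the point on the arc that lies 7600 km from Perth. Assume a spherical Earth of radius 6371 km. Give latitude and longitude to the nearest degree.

From cos δ = sin φ₁ sin φ₂ + cos φ₁ cos φ₂ cos Δλ, the central angle is δ ≈ 2.055 rad (117.8°). The total great-circle distance is δ·R ≈ 2.055 × 6371 ≈ 13095 km, so the target fraction is f = 7600/13095 ≈ 0.580.
Interpolate at f ≈ 0.580 with slerp weights a = sin((1−f)δ)/sin δ ≈ 0.858, b = sin(fδ)/sin δ ≈ 1.050.
p = a·p₁ + b·p₂ ≈ (0.155, 0.875, 0.458); φ = arcsin(p_z) ≈ 27.25°, λ = atan2(p_y, p_x) ≈ 79.95°.

≈ 27°N, 80°E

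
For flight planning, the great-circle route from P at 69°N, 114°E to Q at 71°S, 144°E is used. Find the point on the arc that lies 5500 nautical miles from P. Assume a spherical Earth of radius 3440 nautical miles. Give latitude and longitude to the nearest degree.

≈ 22°S, 130°E

Convert each endpoint to a unit vector on the sphere (x = cos φ cos λ, y = cos φ sin λ, z = sin φ).
The central angle between the endpoints is δ = arccos(p₁·p₂) ≈ 2.468 rad (141.4°). The total great-circle distance is δ·R ≈ 2.468 × 3440 ≈ 8490 nmi, so the target fraction is f = 5500/8490 ≈ 0.648.
Interpolate at f ≈ 0.648 with slerp weights a = sin((1−f)δ)/sin δ ≈ 1.225, b = sin(fδ)/sin δ ≈ 1.603.
p = a·p₁ + b·p₂ ≈ (-0.601, 0.708, -0.372); φ = arcsin(p_z) ≈ -21.84°, λ = atan2(p_y, p_x) ≈ 130.32°.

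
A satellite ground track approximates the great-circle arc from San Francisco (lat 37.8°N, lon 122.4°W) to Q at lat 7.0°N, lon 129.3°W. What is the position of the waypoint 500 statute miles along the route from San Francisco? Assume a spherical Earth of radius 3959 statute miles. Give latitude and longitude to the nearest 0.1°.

≈ lat 30.7°N, lon 124.3°W

Write both endpoints as unit vectors p₁, p₂ with components (cos φ cos λ, cos φ sin λ, sin φ).
The central angle between the endpoints is δ = arccos(p₁·p₂) ≈ 0.549 rad (31.4°). The total great-circle distance is δ·R ≈ 0.549 × 3959 ≈ 2172 mi, so the target fraction is f = 500/2172 ≈ 0.230.
Interpolate at f ≈ 0.230 with slerp weights a = sin((1−f)δ)/sin δ ≈ 0.786, b = sin(fδ)/sin δ ≈ 0.242.
p = a·p₁ + b·p₂ ≈ (-0.485, -0.710, 0.511); φ = arcsin(p_z) ≈ 30.74°, λ = atan2(p_y, p_x) ≈ -124.32°.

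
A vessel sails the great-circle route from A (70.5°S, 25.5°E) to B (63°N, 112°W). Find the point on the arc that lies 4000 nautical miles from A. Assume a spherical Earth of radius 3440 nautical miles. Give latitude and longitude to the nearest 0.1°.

≈ (23.1°S, 59.4°W)

From cos δ = sin φ₁ sin φ₂ + cos φ₁ cos φ₂ cos Δλ, the central angle is δ ≈ 2.829 rad (162.1°). The total great-circle distance is δ·R ≈ 2.829 × 3440 ≈ 9733 nmi, so the target fraction is f = 4000/9733 ≈ 0.411.
Interpolate at f ≈ 0.411 with slerp weights a = sin((1−f)δ)/sin δ ≈ 3.240, b = sin(fδ)/sin δ ≈ 2.988.
p = a·p₁ + b·p₂ ≈ (0.468, -0.792, -0.392); φ = arcsin(p_z) ≈ -23.08°, λ = atan2(p_y, p_x) ≈ -59.42°.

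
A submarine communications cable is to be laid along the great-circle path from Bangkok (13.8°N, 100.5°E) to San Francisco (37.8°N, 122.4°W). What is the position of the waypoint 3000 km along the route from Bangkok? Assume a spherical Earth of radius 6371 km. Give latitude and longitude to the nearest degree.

≈ 35°N, 120°E

The haversine formula gives a central angle δ ≈ 2.000 rad (114.6°) between the endpoints. The total great-circle distance is δ·R ≈ 2.000 × 6371 ≈ 12740 km, so the target fraction is f = 3000/12740 ≈ 0.235.
Interpolate at f ≈ 0.235 with slerp weights a = sin((1−f)δ)/sin δ ≈ 1.099, b = sin(fδ)/sin δ ≈ 0.499.
p = a·p₁ + b·p₂ ≈ (-0.406, 0.716, 0.568); φ = arcsin(p_z) ≈ 34.60°, λ = atan2(p_y, p_x) ≈ 119.52°.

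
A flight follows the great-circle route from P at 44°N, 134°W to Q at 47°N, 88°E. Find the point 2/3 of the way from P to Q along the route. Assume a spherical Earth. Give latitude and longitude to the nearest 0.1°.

≈ 67.4°N, 123.4°E

Write both endpoints as unit vectors p₁, p₂ with components (cos φ cos λ, cos φ sin λ, sin φ).
The central angle between the endpoints is δ = arccos(p₁·p₂) ≈ 1.427 rad (81.8°).
Interpolate at f = 2/3 with slerp weights a = sin((1−f)δ)/sin δ ≈ 0.463, b = sin(fδ)/sin δ ≈ 0.823.
p = a·p₁ + b·p₂ ≈ (-0.212, 0.321, 0.923); φ = arcsin(p_z) ≈ 67.37°, λ = atan2(p_y, p_x) ≈ 123.37°.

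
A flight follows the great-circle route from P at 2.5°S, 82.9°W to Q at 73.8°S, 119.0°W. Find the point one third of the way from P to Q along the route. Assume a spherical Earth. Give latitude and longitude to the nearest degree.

≈ 27°S, 88°W

From cos δ = sin φ₁ sin φ₂ + cos φ₁ cos φ₂ cos Δλ, the central angle is δ ≈ 1.300 rad (74.5°).
Interpolate at f = 1/3 with slerp weights a = sin((1−f)δ)/sin δ ≈ 0.791, b = sin(fδ)/sin δ ≈ 0.436.
p = a·p₁ + b·p₂ ≈ (0.039, -0.891, -0.453); φ = arcsin(p_z) ≈ -26.94°, λ = atan2(p_y, p_x) ≈ -87.51°.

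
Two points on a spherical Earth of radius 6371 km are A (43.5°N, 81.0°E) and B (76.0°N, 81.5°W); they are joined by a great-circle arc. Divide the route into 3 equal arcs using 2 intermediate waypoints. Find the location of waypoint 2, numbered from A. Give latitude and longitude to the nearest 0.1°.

Convert each endpoint to a unit vector on the sphere (x = cos φ cos λ, y = cos φ sin λ, z = sin φ).
The central angle between the endpoints is δ = arccos(p₁·p₂) ≈ 1.047 rad (60.0°).
Interpolate at f = 2/3 with slerp weights a = sin((1−f)δ)/sin δ ≈ 0.395, b = sin(fδ)/sin δ ≈ 0.742.
p = a·p₁ + b·p₂ ≈ (0.071, 0.105, 0.992); φ = arcsin(p_z) ≈ 82.69°, λ = atan2(p_y, p_x) ≈ 55.89°.

≈ (82.7°N, 55.9°E)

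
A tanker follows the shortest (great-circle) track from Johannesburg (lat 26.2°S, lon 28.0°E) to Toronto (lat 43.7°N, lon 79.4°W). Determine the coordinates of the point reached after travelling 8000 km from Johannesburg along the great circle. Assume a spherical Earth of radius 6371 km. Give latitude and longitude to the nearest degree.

From cos δ = sin φ₁ sin φ₂ + cos φ₁ cos φ₂ cos Δλ, the central angle is δ ≈ 2.093 rad (119.9°). The total great-circle distance is δ·R ≈ 2.093 × 6371 ≈ 13336 km, so the target fraction is f = 8000/13336 ≈ 0.600.
Interpolate at f ≈ 0.600 with slerp weights a = sin((1−f)δ)/sin δ ≈ 0.857, b = sin(fδ)/sin δ ≈ 1.097.
p = a·p₁ + b·p₂ ≈ (0.825, -0.418, 0.379); φ = arcsin(p_z) ≈ 22.30°, λ = atan2(p_y, p_x) ≈ -26.89°.

≈ lat 22°N, lon 27°W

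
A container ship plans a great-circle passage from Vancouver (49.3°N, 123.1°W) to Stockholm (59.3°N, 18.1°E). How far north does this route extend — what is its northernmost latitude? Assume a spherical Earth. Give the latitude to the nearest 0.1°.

≈ 76.9°N

The great circle lies in the plane with unit normal n̂ = (p₁ × p₂)/|p₁ × p₂|.
Here n̂_z ≈ +0.227; the vertex latitude is φ_max = arccos|n̂_z| ≈ 76.9°.
Check via Clairaut: cos φ_max = |cos φ₁| · sin C = cos(49.3°)·sin(20.4°) ≈ 0.227, again giving ≈ 76.9°.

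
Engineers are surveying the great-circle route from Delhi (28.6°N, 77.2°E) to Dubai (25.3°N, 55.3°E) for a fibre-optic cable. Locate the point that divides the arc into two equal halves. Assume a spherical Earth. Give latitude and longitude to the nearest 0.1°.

Write both endpoints as unit vectors p₁, p₂ with components (cos φ cos λ, cos φ sin λ, sin φ).
The central angle between the endpoints is δ = arccos(p₁·p₂) ≈ 0.345 rad (19.8°).
Interpolate at f = 1/2 with slerp weights a = sin((1−f)δ)/sin δ ≈ 0.508, b = sin(fδ)/sin δ ≈ 0.508.
p = a·p₁ + b·p₂ ≈ (0.360, 0.812, 0.460); φ = arcsin(p_z) ≈ 27.38°, λ = atan2(p_y, p_x) ≈ 66.09°.

≈ (27.4°N, 66.1°E)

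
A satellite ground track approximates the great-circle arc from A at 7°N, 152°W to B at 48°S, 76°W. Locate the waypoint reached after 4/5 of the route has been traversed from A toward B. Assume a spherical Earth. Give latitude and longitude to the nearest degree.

≈ 41°S, 98°W

From cos δ = sin φ₁ sin φ₂ + cos φ₁ cos φ₂ cos Δλ, the central angle is δ ≈ 1.501 rad (86.0°).
Interpolate at f = 4/5 with slerp weights a = sin((1−f)δ)/sin δ ≈ 0.296, b = sin(fδ)/sin δ ≈ 0.935.
p = a·p₁ + b·p₂ ≈ (-0.108, -0.745, -0.658); φ = arcsin(p_z) ≈ -41.18°, λ = atan2(p_y, p_x) ≈ -98.28°.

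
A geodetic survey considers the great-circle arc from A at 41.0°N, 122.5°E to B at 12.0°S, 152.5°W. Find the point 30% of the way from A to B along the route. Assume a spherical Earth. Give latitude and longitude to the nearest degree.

≈ 30°N, 155°E

Write both endpoints as unit vectors p₁, p₂ with components (cos φ cos λ, cos φ sin λ, sin φ).
The central angle between the endpoints is δ = arccos(p₁·p₂) ≈ 1.643 rad (94.1°).
Interpolate at f = 0.30 with slerp weights a = sin((1−f)δ)/sin δ ≈ 0.915, b = sin(fδ)/sin δ ≈ 0.474.
p = a·p₁ + b·p₂ ≈ (-0.783, 0.368, 0.502); φ = arcsin(p_z) ≈ 30.12°, λ = atan2(p_y, p_x) ≈ 154.80°.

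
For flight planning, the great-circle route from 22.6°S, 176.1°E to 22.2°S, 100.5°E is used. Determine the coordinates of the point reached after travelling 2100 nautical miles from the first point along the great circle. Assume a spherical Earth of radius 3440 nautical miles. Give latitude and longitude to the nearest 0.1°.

≈ 27.5°S, 137.7°E

Convert each endpoint to a unit vector on the sphere (x = cos φ cos λ, y = cos φ sin λ, z = sin φ).
The central angle between the endpoints is δ = arccos(p₁·p₂) ≈ 1.205 rad (69.0°). The total great-circle distance is δ·R ≈ 1.205 × 3440 ≈ 4145 nmi, so the target fraction is f = 2100/4145 ≈ 0.507.
Interpolate at f ≈ 0.507 with slerp weights a = sin((1−f)δ)/sin δ ≈ 0.600, b = sin(fδ)/sin δ ≈ 0.614.
p = a·p₁ + b·p₂ ≈ (-0.656, 0.597, -0.462); φ = arcsin(p_z) ≈ -27.54°, λ = atan2(p_y, p_x) ≈ 137.72°.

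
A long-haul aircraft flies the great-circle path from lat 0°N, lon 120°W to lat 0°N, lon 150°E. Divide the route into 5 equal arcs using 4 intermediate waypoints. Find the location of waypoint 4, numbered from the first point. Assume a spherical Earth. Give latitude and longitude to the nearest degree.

≈ lat 0°N, lon 168°E

From cos δ = sin φ₁ sin φ₂ + cos φ₁ cos φ₂ cos Δλ, the central angle is δ ≈ 1.571 rad (90.0°).
Interpolate at f = 4/5 with slerp weights a = sin((1−f)δ)/sin δ ≈ 0.309, b = sin(fδ)/sin δ ≈ 0.951.
p = a·p₁ + b·p₂ ≈ (-0.978, 0.208, 0.000); φ = arcsin(p_z) ≈ 0.00°, λ = atan2(p_y, p_x) ≈ 168.00°.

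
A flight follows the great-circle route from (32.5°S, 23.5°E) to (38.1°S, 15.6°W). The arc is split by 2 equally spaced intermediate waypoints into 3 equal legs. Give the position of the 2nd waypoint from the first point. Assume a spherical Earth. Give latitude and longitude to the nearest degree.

Write both endpoints as unit vectors p₁, p₂ with components (cos φ cos λ, cos φ sin λ, sin φ).
The central angle between the endpoints is δ = arccos(p₁·p₂) ≈ 0.561 rad (32.2°).
Interpolate at f = 2/3 with slerp weights a = sin((1−f)δ)/sin δ ≈ 0.349, b = sin(fδ)/sin δ ≈ 0.687.
p = a·p₁ + b·p₂ ≈ (0.791, -0.028, -0.611); φ = arcsin(p_z) ≈ -37.70°, λ = atan2(p_y, p_x) ≈ -2.01°.

≈ (38°S, 2°W)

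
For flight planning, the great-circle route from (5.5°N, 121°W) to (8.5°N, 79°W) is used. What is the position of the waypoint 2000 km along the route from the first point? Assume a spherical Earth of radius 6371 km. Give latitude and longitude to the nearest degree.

≈ (7°N, 103°W)

The haversine formula gives a central angle δ ≈ 0.729 rad (41.8°) between the endpoints. The total great-circle distance is δ·R ≈ 0.729 × 6371 ≈ 4645 km, so the target fraction is f = 2000/4645 ≈ 0.431.
Interpolate at f ≈ 0.431 with slerp weights a = sin((1−f)δ)/sin δ ≈ 0.605, b = sin(fδ)/sin δ ≈ 0.464.
p = a·p₁ + b·p₂ ≈ (-0.223, -0.967, 0.127); φ = arcsin(p_z) ≈ 7.27°, λ = atan2(p_y, p_x) ≈ -102.99°.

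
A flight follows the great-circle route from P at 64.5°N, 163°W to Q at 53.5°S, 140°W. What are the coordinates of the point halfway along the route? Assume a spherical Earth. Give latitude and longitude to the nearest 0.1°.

≈ 5.6°N, 149.6°W

Convert each endpoint to a unit vector on the sphere (x = cos φ cos λ, y = cos φ sin λ, z = sin φ).
The central angle between the endpoints is δ = arccos(p₁·p₂) ≈ 2.083 rad (119.3°).
Interpolate at f = 1/2 with slerp weights a = sin((1−f)δ)/sin δ ≈ 0.990, b = sin(fδ)/sin δ ≈ 0.990.
p = a·p₁ + b·p₂ ≈ (-0.859, -0.503, 0.098); φ = arcsin(p_z) ≈ 5.61°, λ = atan2(p_y, p_x) ≈ -149.63°.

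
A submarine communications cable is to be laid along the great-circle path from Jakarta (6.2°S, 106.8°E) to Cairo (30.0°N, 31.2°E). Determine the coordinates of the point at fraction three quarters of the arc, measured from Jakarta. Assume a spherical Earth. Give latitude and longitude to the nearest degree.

Write both endpoints as unit vectors p₁, p₂ with components (cos φ cos λ, cos φ sin λ, sin φ).
The central angle between the endpoints is δ = arccos(p₁·p₂) ≈ 1.410 rad (80.8°).
Interpolate at f = 3/4 with slerp weights a = sin((1−f)δ)/sin δ ≈ 0.350, b = sin(fδ)/sin δ ≈ 0.883.
p = a·p₁ + b·p₂ ≈ (0.553, 0.729, 0.403); φ = arcsin(p_z) ≈ 23.80°, λ = atan2(p_y, p_x) ≈ 52.80°.

≈ 24°N, 53°E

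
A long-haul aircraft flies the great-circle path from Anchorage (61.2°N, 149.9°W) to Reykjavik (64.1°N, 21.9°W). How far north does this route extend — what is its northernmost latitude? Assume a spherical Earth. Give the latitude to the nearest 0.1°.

≈ 77.3°N

The great circle lies in the plane with unit normal n̂ = (p₁ × p₂)/|p₁ × p₂|.
Here n̂_z ≈ +0.220; the vertex latitude is φ_max = arccos|n̂_z| ≈ 77.3°.
Check via Clairaut: cos φ_max = |cos φ₁| · sin C = cos(61.2°)·sin(27.2°) ≈ 0.220, again giving ≈ 77.3°.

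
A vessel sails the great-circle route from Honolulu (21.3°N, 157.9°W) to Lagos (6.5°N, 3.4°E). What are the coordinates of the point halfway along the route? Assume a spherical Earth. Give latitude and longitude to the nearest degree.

≈ 56°N, 66°W

Convert each endpoint to a unit vector on the sphere (x = cos φ cos λ, y = cos φ sin λ, z = sin φ).
The central angle between the endpoints is δ = arccos(p₁·p₂) ≈ 2.560 rad (146.7°).
Interpolate at f = 1/2 with slerp weights a = sin((1−f)δ)/sin δ ≈ 1.745, b = sin(fδ)/sin δ ≈ 1.745.
p = a·p₁ + b·p₂ ≈ (0.224, -0.509, 0.831); φ = arcsin(p_z) ≈ 56.22°, λ = atan2(p_y, p_x) ≈ -66.20°.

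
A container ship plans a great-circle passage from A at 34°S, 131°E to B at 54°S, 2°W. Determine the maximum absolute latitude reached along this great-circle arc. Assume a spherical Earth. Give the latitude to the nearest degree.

≈ 69°S

The great circle lies in the plane with unit normal n̂ = (p₁ × p₂)/|p₁ × p₂|.
Here n̂_z ≈ -0.359; the vertex latitude is φ_max = arccos|n̂_z| ≈ 69.0°.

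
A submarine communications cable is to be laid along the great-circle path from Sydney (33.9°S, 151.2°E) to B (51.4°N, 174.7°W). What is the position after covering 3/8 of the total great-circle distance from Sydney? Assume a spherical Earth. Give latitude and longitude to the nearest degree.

≈ (2°S, 162°E)

Convert each endpoint to a unit vector on the sphere (x = cos φ cos λ, y = cos φ sin λ, z = sin φ).
The central angle between the endpoints is δ = arccos(p₁·p₂) ≈ 1.578 rad (90.4°).
Interpolate at f = 3/8 with slerp weights a = sin((1−f)δ)/sin δ ≈ 0.834, b = sin(fδ)/sin δ ≈ 0.558.
p = a·p₁ + b·p₂ ≈ (-0.953, 0.301, -0.029); φ = arcsin(p_z) ≈ -1.67°, λ = atan2(p_y, p_x) ≈ 162.46°.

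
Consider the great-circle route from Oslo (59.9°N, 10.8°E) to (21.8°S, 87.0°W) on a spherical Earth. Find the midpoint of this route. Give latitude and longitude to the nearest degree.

≈ (26°N, 57°W)

From cos δ = sin φ₁ sin φ₂ + cos φ₁ cos φ₂ cos Δλ, the central angle is δ ≈ 1.965 rad (112.6°).
Interpolate at f = 1/2 with slerp weights a = sin((1−f)δ)/sin δ ≈ 0.901, b = sin(fδ)/sin δ ≈ 0.901.
p = a·p₁ + b·p₂ ≈ (0.488, -0.751, 0.445); φ = arcsin(p_z) ≈ 26.43°, λ = atan2(p_y, p_x) ≈ -56.99°.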